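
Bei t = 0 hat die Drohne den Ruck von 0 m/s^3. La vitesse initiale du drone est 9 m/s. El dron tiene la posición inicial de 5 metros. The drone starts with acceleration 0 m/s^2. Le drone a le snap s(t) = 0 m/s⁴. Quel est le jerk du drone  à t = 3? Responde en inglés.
Starting from snap s(t) = 0, we take 1 antiderivative. Taking ∫s(t)dt and applying j(0) = 0, we find j(t) = 0. From the given jerk equation j(t) = 0, we substitute t = 3 to get j = 0.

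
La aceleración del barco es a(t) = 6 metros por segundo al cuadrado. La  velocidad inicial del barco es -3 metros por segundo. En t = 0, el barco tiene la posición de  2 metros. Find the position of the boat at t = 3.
To solve this, we need to take 2 antiderivatives of our acceleration equation a(t) = 6. The integral of acceleration is velocity. Using v(0) = -3, we get v(t) = 6·t - 3. Taking ∫v(t)dt and applying x(0) = 2, we find x(t) = 3·t^2 - 3·t + 2. We have position x(t) = 3·t^2 - 3·t + 2. Substituting t = 3: x(3) = 20.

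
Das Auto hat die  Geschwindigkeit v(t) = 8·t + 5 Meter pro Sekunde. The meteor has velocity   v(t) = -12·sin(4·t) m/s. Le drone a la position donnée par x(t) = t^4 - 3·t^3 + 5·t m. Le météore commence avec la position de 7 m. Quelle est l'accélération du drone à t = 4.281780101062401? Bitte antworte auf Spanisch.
Partiendo de la posición x(t) = t^4 - 3·t^3 + 5·t, tomamos 2 derivadas. Derivando la posición, obtenemos la velocidad: v(t) = 4·t^3 - 9·t^2 + 5. La derivada de la velocidad da la aceleración: a(t) = 12·t^2 - 18·t. Usando a(t) = 12·t^2 - 18·t y sustituyendo t = 4.281780101062401, encontramos a = 142.931648187124.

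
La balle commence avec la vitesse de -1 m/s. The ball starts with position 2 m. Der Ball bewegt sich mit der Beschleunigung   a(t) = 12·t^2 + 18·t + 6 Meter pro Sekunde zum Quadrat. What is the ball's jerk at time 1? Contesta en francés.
Nous devons dériver notre équation de l'accélération a(t) = 12·t^2 + 18·t + 6 1 fois. En prenant d/dt de a(t), nous trouvons j(t) = 24·t + 18. De l'équation du jerk j(t) = 24·t + 18, nous substituons t = 1 pour obtenir j = 42.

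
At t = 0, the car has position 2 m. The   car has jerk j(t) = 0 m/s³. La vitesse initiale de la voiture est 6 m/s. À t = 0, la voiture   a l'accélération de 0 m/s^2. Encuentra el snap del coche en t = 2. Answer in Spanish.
Partiendo de la sacudida j(t) = 0, tomamos 1 derivada. Derivando la sacudida, obtenemos el snap: s(t) = 0. Usando s(t) = 0 y sustituyendo t = 2, encontramos s = 0.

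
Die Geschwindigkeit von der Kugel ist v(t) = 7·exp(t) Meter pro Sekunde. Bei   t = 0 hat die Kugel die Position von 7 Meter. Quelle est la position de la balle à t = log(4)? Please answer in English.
To find the answer, we compute 1 integral of v(t) = 7·exp(t). Finding the integral of v(t) and using x(0) = 7: x(t) = 7·exp(t). We have position x(t) = 7·exp(t). Substituting t = log(4): x(log(4)) = 28.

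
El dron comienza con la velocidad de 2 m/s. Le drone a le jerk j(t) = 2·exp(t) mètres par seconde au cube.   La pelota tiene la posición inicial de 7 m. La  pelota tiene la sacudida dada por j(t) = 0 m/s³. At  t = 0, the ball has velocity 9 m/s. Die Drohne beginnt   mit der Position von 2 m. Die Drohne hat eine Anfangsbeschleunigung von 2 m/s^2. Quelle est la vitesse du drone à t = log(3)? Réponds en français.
Nous devons intégrer notre équation du jerk j(t) = 2·exp(t) 2 fois. L'intégrale du jerk est l'accélération. En utilisant a(0) = 2, nous obtenons a(t) = 2·exp(t). En prenant ∫a(t)dt et en appliquant v(0) = 2, nous trouvons v(t) = 2·exp(t). De l'équation de la vitesse v(t) = 2·exp(t), nous substituons t = log(3) pour obtenir v = 6.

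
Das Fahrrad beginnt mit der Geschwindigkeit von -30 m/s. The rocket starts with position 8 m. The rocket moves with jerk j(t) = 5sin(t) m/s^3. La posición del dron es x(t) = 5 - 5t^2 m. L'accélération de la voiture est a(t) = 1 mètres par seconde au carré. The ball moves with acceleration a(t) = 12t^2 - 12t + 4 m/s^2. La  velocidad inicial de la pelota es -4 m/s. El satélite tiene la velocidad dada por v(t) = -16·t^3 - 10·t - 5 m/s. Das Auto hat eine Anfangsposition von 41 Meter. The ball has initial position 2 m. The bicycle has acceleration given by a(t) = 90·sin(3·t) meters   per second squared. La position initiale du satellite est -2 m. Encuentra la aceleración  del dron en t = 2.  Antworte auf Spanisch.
Para resolver esto, necesitamos tomar 2 derivadas de nuestra ecuación de la posición x(t) = 5 - 5·t^2. Tomando d/dt de x(t), encontramos v(t) = -10·t. Tomando d/dt de v(t), encontramos a(t) = -10. Usando a(t) = -10 y sustituyendo t = 2, encontramos a = -10.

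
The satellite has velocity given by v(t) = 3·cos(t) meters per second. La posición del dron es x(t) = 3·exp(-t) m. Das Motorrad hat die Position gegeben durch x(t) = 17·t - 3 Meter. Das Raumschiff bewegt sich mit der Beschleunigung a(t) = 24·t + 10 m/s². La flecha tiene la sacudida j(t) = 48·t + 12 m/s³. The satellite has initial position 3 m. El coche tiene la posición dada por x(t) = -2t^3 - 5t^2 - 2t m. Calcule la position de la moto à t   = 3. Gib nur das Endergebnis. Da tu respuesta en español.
x(3) = 48.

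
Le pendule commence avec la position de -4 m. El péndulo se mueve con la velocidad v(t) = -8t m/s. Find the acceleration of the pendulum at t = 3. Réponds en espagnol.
Para resolver esto, necesitamos tomar 1 derivada de nuestra ecuación de la velocidad v(t) = -8·t. La derivada de la velocidad da la aceleración: a(t) = -8. Tenemos la aceleración a(t) = -8. Sustituyendo t = 3: a(3) = -8.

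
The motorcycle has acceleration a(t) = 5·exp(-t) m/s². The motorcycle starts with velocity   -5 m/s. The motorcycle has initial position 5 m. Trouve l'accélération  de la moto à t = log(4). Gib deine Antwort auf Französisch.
Nous avons l'accélération a(t) = 5·exp(-t). En substituant t = log(4): a(log(4)) = 5/4.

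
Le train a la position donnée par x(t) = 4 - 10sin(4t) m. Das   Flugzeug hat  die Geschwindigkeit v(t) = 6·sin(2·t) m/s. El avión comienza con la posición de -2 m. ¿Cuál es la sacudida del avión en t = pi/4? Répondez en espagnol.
Para resolver esto, necesitamos tomar 2 derivadas de nuestra ecuación de la velocidad v(t) = 6·sin(2·t). La derivada de la velocidad da la aceleración: a(t) = 12·cos(2·t). La derivada de la aceleración da la sacudida: j(t) = -24·sin(2·t). De la ecuación de la sacudida j(t) = -24·sin(2·t), sustituimos t = pi/4 para obtener j = -24.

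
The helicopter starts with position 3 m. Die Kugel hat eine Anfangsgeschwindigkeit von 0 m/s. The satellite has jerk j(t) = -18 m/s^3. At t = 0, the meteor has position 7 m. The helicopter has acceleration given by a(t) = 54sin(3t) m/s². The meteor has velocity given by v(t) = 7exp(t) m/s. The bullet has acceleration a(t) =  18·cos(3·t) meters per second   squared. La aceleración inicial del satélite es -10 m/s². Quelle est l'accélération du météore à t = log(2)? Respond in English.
We must differentiate our velocity equation v(t) = 7·exp(t) 1 time. Taking d/dt of v(t), we find a(t) = 7·exp(t). From the given acceleration equation a(t) = 7·exp(t), we substitute t = log(2) to get a = 14.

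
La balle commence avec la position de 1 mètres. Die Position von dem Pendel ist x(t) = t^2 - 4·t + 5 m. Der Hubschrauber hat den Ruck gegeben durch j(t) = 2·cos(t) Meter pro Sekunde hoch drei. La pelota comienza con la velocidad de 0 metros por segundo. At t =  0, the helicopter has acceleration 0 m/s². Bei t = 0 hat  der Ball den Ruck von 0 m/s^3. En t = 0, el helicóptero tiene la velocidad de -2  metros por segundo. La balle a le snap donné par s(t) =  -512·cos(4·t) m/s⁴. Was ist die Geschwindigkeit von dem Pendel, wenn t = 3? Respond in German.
Wir müssen unsere Gleichung für die Position x(t) = t^2 - 4·t + 5 1-mal ableiten. Die Ableitung von der Position ergibt die Geschwindigkeit: v(t) = 2·t - 4. Aus der Gleichung für die Geschwindigkeit v(t) = 2·t - 4, setzen wir t = 3 ein und erhalten v = 2.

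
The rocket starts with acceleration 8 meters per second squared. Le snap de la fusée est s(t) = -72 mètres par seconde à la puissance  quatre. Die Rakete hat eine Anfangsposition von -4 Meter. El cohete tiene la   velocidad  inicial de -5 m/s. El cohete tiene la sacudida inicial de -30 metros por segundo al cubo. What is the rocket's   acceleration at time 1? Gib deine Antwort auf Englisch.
We must find the antiderivative of our snap equation s(t) = -72 2 times. The antiderivative of snap is jerk. Using j(0) = -30, we get j(t) = -72·t - 30. Integrating jerk and using the initial condition a(0) = 8, we get a(t) = -36·t^2 - 30·t + 8. We have acceleration a(t) = -36·t^2 - 30·t + 8. Substituting t = 1: a(1) = -58.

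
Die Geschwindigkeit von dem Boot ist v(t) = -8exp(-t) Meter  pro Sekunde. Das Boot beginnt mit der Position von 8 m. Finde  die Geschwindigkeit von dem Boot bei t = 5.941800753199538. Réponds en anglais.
We have velocity v(t) = -8·exp(-t). Substituting t = 5.941800753199538: v(5.941800753199538) = -0.0210183542407572.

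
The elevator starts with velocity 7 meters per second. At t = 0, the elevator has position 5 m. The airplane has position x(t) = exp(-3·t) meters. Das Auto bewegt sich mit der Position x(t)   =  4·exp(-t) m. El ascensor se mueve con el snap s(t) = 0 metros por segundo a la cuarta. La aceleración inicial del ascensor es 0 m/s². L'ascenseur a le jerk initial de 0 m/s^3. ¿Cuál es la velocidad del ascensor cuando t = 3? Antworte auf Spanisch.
Necesitamos integrar nuestra ecuación del snap s(t) = 0 3 veces. La integral del snap es la sacudida. Usando j(0) = 0, obtenemos j(t) = 0. Tomando ∫j(t)dt y aplicando a(0) = 0, encontramos a(t) = 0. La antiderivada de la aceleración es la velocidad. Usando v(0) = 7, obtenemos v(t) = 7. Usando v(t) = 7 y sustituyendo t = 3, encontramos v = 7.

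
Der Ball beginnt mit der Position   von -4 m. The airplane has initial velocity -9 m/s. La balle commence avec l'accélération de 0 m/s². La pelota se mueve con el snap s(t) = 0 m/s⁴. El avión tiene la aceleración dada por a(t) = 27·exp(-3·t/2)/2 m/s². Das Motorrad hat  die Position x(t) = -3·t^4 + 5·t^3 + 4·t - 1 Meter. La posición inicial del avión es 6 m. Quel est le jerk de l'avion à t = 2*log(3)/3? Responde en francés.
Nous devons dériver notre équation de l'accélération a(t) = 27·exp(-3·t/2)/2 1 fois. La dérivée de l'accélération donne le jerk: j(t) = -81·exp(-3·t/2)/4. En utilisant j(t) = -81·exp(-3·t/2)/4 et en substituant t = 2*log(3)/3, nous trouvons j = -27/4.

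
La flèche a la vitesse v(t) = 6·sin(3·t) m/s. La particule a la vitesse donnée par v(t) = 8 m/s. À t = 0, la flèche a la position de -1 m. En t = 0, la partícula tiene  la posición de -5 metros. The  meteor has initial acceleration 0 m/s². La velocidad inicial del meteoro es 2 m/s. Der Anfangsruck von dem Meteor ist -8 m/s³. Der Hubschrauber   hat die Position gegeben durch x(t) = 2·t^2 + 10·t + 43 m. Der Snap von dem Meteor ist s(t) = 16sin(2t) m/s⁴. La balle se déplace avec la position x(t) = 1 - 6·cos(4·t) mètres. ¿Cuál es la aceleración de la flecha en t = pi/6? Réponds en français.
Pour résoudre ceci, nous devons prendre 1 dérivée de notre équation de la vitesse v(t) = 6·sin(3·t). En prenant d/dt de v(t), nous trouvons a(t) = 18·cos(3·t). Nous avons l'accélération a(t) = 18·cos(3·t). En substituant t = pi/6: a(pi/6) = 0.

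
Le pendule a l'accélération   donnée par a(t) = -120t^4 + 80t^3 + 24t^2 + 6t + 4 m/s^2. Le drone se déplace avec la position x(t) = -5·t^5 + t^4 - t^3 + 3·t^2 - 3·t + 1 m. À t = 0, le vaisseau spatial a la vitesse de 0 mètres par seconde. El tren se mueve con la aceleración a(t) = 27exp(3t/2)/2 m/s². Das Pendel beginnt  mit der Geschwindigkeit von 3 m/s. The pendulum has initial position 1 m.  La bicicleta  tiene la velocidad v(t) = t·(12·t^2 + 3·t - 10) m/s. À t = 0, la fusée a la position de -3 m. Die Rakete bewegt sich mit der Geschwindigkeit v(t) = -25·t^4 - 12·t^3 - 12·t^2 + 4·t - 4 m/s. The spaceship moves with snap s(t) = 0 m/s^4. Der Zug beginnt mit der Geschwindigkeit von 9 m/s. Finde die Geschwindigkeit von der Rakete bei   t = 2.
Mit v(t) = -25·t^4 - 12·t^3 - 12·t^2 + 4·t - 4 und Einsetzen von t = 2, finden wir v = -540.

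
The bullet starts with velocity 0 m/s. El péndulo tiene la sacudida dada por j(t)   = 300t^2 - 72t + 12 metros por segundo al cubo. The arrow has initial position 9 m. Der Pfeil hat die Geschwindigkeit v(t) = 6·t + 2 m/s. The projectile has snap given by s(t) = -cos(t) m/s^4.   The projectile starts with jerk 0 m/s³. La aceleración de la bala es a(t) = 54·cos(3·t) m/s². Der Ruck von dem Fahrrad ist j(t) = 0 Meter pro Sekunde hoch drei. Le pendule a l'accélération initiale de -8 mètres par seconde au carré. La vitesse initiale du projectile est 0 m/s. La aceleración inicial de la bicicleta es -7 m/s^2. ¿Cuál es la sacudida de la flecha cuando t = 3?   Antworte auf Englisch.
To solve this, we need to take 2 derivatives of our velocity equation v(t) = 6·t + 2. Differentiating velocity, we get acceleration: a(t) = 6. The derivative of acceleration gives jerk: j(t) = 0. From the given jerk equation j(t) = 0, we substitute t = 3 to get j = 0.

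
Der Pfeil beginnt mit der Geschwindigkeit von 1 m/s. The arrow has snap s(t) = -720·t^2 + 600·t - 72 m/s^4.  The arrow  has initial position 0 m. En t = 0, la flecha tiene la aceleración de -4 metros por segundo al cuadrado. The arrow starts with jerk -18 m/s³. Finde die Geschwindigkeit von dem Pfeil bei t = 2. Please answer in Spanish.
Para resolver esto, necesitamos tomar 3 antiderivadas de nuestra ecuación del snap s(t) = -720·t^2 + 600·t - 72. La antiderivada del snap, con j(0) = -18, da la sacudida: j(t) = -240·t^3 + 300·t^2 - 72·t - 18. La integral de la sacudida es la aceleración. Usando a(0) = -4, obtenemos a(t) = -60·t^4 + 100·t^3 - 36·t^2 - 18·t - 4. La integral de la aceleración, con v(0) = 1, da la velocidad: v(t) = -12·t^5 + 25·t^4 - 12·t^3 - 9·t^2 - 4·t + 1. De la ecuación de la velocidad v(t) = -12·t^5 + 25·t^4 - 12·t^3 - 9·t^2 - 4·t + 1, sustituimos t = 2 para obtener v = -123.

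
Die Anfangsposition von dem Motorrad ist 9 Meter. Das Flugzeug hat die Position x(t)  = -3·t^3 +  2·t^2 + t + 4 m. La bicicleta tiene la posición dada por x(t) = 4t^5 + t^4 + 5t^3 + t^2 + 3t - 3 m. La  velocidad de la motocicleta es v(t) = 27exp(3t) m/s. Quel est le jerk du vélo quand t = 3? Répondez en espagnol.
Partiendo de la posición x(t) = 4·t^5 + t^4 + 5·t^3 + t^2 + 3·t - 3, tomamos 3 derivadas. La derivada de la posición da la velocidad: v(t) = 20·t^4 + 4·t^3 + 15·t^2 + 2·t + 3. La derivada de la velocidad da la aceleración: a(t) = 80·t^3 + 12·t^2 + 30·t + 2. Tomando d/dt de a(t), encontramos j(t) = 240·t^2 + 24·t + 30. Tenemos la sacudida j(t) = 240·t^2 + 24·t + 30. Sustituyendo t = 3: j(3) = 2262.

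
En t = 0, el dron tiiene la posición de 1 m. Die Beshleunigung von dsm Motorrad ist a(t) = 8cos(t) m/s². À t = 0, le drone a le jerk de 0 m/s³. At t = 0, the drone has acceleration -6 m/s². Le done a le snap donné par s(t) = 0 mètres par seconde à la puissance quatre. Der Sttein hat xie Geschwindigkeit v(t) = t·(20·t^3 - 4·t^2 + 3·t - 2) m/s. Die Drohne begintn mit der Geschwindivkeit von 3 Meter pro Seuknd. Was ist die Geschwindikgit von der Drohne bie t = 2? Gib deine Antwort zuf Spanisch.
Debemos encontrar la integral de nuestra ecuación del snap s(t) = 0 3 veces. La integral del snap es la sacudida. Usando j(0) = 0, obtenemos j(t) = 0. Integrando la sacudida y usando la condición inicial a(0) = -6, obtenemos a(t) = -6. Integrando la aceleración y usando la condición inicial v(0) = 3, obtenemos v(t) = 3 - 6·t. Tenemos la velocidad v(t) = 3 - 6·t. Sustituyendo t = 2: v(2) = -9.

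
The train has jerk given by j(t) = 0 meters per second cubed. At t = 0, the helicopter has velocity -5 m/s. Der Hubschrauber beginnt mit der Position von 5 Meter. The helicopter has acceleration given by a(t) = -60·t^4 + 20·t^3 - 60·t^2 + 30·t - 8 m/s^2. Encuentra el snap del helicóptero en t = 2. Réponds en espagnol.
Debemos derivar nuestra ecuación de la aceleración a(t) = -60·t^4 + 20·t^3 - 60·t^2 + 30·t - 8 2 veces. La derivada de la aceleración da la sacudida: j(t) = -240·t^3 + 60·t^2 - 120·t + 30. Tomando d/dt de j(t), encontramos s(t) = -720·t^2 + 120·t - 120. Usando s(t) = -720·t^2 + 120·t - 120 y sustituyendo t = 2, encontramos s = -2760.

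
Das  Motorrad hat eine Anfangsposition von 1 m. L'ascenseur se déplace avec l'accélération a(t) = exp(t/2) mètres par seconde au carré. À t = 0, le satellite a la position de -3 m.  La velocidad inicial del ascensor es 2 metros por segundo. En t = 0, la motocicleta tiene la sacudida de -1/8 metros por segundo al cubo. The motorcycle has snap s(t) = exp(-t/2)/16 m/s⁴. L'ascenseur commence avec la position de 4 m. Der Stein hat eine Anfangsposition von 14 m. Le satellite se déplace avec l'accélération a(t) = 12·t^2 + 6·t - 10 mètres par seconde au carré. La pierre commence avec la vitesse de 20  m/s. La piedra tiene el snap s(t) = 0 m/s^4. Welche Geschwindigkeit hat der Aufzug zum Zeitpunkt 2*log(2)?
Um dies zu lösen, müssen wir 1 Integral unserer Gleichung für die Beschleunigung a(t) = exp(t/2) finden. Das Integral von der Beschleunigung, mit v(0) = 2, ergibt die Geschwindigkeit: v(t) = 2·exp(t/2). Wir haben die Geschwindigkeit v(t) = 2·exp(t/2). Durch Einsetzen von t = 2*log(2): v(2*log(2)) = 4.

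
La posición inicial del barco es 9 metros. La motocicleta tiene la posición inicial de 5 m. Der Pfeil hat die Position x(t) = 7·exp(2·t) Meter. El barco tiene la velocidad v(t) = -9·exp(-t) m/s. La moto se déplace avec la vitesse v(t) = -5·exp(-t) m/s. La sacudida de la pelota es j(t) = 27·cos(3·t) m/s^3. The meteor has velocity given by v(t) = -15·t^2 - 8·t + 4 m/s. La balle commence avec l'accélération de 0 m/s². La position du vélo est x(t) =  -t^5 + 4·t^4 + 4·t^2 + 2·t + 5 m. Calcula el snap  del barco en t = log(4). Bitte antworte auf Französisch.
Pour résoudre ceci, nous devons prendre 3 dérivées de notre équation de la vitesse v(t) = -9·exp(-t). La dérivée de la vitesse donne l'accélération: a(t) = 9·exp(-t). En prenant d/dt de a(t), nous trouvons j(t) = -9·exp(-t). La dérivée du jerk donne le snap: s(t) = 9·exp(-t). De l'équation du snap s(t) = 9·exp(-t), nous substituons t = log(4) pour obtenir s = 9/4.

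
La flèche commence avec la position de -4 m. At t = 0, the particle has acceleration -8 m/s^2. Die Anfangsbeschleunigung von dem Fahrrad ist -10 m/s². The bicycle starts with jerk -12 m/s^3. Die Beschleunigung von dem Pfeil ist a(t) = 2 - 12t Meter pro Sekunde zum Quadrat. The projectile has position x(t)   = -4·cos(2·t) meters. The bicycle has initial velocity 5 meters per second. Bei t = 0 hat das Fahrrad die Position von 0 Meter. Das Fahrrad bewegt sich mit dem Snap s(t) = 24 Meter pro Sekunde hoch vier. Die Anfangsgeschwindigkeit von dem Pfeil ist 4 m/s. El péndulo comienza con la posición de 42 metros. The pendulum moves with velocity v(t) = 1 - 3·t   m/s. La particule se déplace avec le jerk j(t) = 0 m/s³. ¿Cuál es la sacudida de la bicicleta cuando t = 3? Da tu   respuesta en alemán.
Ausgehend von dem Snap s(t) = 24, nehmen wir 1 Stammfunktion. Das Integral von dem Snap ist der Ruck. Mit j(0) = -12 erhalten wir j(t) = 24·t - 12. Aus der Gleichung für den Ruck j(t) = 24·t - 12, setzen wir t = 3 ein und erhalten j = 60.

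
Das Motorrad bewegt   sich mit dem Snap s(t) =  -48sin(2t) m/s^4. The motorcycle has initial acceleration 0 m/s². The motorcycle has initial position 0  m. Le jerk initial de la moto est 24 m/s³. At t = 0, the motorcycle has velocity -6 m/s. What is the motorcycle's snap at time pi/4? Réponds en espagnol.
Usando s(t) = -48·sin(2·t) y sustituyendo t = pi/4, encontramos s = -48.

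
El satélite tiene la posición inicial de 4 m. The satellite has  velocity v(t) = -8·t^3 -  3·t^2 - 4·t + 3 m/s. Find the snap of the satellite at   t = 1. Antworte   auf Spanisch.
Debemos derivar nuestra ecuación de la velocidad v(t) = -8·t^3 - 3·t^2 - 4·t + 3 3 veces. Tomando d/dt de v(t), encontramos a(t) = -24·t^2 - 6·t - 4. Tomando d/dt de a(t), encontramos j(t) = -48·t - 6. Tomando d/dt de j(t), encontramos s(t) = -48. Tenemos el snap s(t) = -48. Sustituyendo t = 1: s(1) = -48.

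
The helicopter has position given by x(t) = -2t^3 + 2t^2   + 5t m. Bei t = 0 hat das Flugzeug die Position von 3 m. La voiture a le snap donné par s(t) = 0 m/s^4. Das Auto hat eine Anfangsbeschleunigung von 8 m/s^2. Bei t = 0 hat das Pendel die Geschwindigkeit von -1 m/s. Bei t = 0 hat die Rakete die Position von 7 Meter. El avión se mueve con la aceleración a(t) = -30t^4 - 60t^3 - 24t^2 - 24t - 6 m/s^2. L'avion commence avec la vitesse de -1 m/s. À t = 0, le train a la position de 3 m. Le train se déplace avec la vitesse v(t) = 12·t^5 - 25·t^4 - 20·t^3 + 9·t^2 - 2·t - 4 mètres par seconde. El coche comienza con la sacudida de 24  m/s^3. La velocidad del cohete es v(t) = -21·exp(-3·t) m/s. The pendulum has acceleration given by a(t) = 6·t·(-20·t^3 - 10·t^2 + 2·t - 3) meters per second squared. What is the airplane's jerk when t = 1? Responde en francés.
Nous devons dériver notre équation de l'accélération a(t) = -30·t^4 - 60·t^3 - 24·t^2 - 24·t - 6 1 fois. La dérivée de l'accélération donne le jerk: j(t) = -120·t^3 - 180·t^2 - 48·t - 24. De l'équation du jerk j(t) = -120·t^3 - 180·t^2 - 48·t - 24, nous substituons t = 1 pour obtenir j = -372.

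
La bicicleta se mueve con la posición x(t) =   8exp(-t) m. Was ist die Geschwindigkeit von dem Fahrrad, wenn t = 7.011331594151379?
Ausgehend von der Position x(t) = 8·exp(-t), nehmen wir 1 Ableitung. Durch Ableiten von der Position erhalten wir die Geschwindigkeit: v(t) = -8·exp(-t). Aus der Gleichung für die Geschwindigkeit v(t) = -8·exp(-t), setzen wir t = 7.011331594151379 ein und erhalten v = -0.00721285771047356.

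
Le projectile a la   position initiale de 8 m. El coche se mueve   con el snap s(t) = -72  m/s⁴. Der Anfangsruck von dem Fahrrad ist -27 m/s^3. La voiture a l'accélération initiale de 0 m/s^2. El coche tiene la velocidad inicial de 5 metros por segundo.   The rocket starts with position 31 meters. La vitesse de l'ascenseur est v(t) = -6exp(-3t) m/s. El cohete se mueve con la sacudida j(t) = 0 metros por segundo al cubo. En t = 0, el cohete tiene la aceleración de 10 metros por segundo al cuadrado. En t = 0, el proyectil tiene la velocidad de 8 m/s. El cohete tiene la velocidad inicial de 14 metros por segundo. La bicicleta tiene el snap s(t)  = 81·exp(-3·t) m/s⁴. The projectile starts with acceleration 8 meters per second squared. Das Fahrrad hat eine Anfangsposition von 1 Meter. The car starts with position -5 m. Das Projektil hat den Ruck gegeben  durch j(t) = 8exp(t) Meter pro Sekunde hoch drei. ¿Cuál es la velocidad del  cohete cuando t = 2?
Partiendo de la sacudida j(t) = 0, tomamos 2 integrales. Tomando ∫j(t)dt y aplicando a(0) = 10, encontramos a(t) = 10. Tomando ∫a(t)dt y aplicando v(0) = 14, encontramos v(t) = 10·t + 14. Tenemos la velocidad v(t) = 10·t + 14. Sustituyendo t = 2: v(2) = 34.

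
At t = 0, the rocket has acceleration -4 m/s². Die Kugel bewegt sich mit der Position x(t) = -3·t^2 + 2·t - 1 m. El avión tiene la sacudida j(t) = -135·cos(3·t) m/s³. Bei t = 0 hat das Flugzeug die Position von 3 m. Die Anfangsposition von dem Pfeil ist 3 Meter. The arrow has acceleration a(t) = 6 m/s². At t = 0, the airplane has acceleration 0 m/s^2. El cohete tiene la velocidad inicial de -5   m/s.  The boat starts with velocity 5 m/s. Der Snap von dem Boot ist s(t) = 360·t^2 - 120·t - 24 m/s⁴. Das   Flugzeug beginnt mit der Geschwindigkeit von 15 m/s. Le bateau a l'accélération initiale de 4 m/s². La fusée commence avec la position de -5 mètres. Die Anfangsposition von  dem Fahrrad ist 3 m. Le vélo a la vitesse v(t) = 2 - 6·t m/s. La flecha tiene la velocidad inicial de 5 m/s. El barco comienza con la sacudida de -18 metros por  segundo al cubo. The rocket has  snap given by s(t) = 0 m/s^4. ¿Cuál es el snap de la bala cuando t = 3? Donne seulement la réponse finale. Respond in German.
Bei t = 3, s = 0.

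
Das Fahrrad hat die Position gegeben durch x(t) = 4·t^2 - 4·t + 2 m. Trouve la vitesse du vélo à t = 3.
Pour résoudre ceci, nous devons prendre 1 dérivée de notre équation de la position x(t) = 4·t^2 - 4·t + 2. En dérivant la position, nous obtenons la vitesse: v(t) = 8·t - 4. En utilisant v(t) = 8·t - 4 et en substituant t = 3, nous trouvons v = 20.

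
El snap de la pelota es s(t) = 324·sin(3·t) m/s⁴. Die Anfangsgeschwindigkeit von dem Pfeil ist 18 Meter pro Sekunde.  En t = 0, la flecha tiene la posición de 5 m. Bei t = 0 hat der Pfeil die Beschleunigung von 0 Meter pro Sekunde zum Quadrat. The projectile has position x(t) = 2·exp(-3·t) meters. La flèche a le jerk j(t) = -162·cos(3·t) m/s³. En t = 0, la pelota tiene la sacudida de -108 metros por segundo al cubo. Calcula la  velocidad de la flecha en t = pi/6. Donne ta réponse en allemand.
Wir müssen unsere Gleichung für den Ruck j(t) = -162·cos(3·t) 2-mal integrieren. Mit ∫j(t)dt und Anwendung von a(0) = 0, finden wir a(t) = -54·sin(3·t). Das Integral von der Beschleunigung ist die Geschwindigkeit. Mit v(0) = 18 erhalten wir v(t) = 18·cos(3·t). Mit v(t) = 18·cos(3·t) und Einsetzen von t = pi/6, finden wir v = 0.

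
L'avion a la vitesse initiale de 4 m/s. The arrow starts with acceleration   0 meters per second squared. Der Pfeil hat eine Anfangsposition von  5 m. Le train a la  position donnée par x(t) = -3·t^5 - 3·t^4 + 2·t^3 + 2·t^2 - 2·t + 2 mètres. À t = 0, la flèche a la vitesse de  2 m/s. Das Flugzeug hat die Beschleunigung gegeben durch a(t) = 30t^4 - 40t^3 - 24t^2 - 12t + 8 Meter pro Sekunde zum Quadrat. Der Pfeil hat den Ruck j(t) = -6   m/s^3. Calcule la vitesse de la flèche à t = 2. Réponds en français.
Pour résoudre ceci, nous devons prendre 2 primitives de notre équation du jerk j(t) = -6. La primitive du jerk, avec a(0) = 0, donne l'accélération: a(t) = -6·t. L'intégrale de l'accélération, avec v(0) = 2, donne la vitesse: v(t) = 2 - 3·t^2. Nous avons la vitesse v(t) = 2 - 3·t^2. En substituant t = 2: v(2) = -10.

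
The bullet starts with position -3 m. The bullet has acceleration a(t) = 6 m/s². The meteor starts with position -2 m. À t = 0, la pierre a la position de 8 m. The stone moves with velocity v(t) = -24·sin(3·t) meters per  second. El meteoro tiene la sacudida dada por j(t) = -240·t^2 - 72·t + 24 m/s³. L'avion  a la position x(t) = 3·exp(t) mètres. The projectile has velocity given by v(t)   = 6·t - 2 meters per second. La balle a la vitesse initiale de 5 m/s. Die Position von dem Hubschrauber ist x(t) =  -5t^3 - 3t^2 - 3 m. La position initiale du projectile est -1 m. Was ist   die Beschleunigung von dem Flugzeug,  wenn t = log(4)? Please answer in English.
To solve this, we need to take 2 derivatives of our position equation x(t) = 3·exp(t). The derivative of position gives velocity: v(t) = 3·exp(t). Differentiating velocity, we get acceleration: a(t) = 3·exp(t). From the given acceleration equation a(t) = 3·exp(t), we substitute t = log(4) to get a = 12.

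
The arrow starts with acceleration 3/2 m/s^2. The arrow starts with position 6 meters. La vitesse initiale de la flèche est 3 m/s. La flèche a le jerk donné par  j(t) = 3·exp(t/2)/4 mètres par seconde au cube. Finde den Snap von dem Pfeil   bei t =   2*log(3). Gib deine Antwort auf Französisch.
Nous devons dériver notre équation du jerk j(t) = 3·exp(t/2)/4 1 fois. En dérivant le jerk, nous obtenons le snap: s(t) = 3·exp(t/2)/8. En utilisant s(t) = 3·exp(t/2)/8 et en substituant t = 2*log(3), nous trouvons s = 9/8.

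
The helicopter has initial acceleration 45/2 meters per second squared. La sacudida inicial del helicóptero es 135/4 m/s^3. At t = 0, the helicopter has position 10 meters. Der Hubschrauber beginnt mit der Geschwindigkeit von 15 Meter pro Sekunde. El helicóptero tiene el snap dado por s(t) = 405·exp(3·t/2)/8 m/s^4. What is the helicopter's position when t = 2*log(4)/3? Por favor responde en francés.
Nous devons trouver l'intégrale de notre équation du snap s(t) = 405·exp(3·t/2)/8 4 fois. L'intégrale du snap, avec j(0) = 135/4, donne le jerk: j(t) = 135·exp(3·t/2)/4. La primitive du jerk est l'accélération. En utilisant a(0) = 45/2, nous obtenons a(t) = 45·exp(3·t/2)/2. La primitive de l'accélération, avec v(0) = 15, donne la vitesse: v(t) = 15·exp(3·t/2). En prenant ∫v(t)dt et en appliquant x(0) = 10, nous trouvons x(t) = 10·exp(3·t/2). De l'équation de la position x(t) = 10·exp(3·t/2), nous substituons t = 2*log(4)/3 pour obtenir x = 40.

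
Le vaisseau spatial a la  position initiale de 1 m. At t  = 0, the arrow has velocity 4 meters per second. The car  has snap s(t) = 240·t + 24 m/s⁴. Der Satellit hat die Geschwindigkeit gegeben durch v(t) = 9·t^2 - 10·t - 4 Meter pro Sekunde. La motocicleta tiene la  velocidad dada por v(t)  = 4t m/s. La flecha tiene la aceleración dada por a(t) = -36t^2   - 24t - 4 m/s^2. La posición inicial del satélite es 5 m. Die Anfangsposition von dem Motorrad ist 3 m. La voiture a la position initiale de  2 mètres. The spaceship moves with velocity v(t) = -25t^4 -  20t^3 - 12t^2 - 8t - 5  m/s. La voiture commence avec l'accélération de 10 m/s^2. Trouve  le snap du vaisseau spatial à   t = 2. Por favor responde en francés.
Pour résoudre ceci, nous devons prendre 3 dérivées de notre équation de la vitesse v(t) = -25·t^4 - 20·t^3 - 12·t^2 - 8·t - 5. En prenant d/dt de v(t), nous trouvons a(t) = -100·t^3 - 60·t^2 - 24·t - 8. La dérivée de l'accélération donne le jerk: j(t) = -300·t^2 - 120·t - 24. La dérivée du jerk donne le snap: s(t) = -600·t - 120. Nous avons le snap s(t) = -600·t - 120. En substituant t = 2: s(2) = -1320.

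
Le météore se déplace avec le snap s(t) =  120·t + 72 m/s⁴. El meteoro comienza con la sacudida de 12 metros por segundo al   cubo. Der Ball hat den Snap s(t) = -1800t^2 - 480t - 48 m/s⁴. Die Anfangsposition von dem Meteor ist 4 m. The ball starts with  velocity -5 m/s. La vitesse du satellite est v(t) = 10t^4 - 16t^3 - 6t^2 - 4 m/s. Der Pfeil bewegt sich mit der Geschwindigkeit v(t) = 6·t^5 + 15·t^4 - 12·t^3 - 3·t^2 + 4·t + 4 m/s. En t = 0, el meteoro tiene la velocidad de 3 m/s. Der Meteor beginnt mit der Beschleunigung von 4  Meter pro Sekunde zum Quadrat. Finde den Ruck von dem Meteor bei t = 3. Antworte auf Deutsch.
Um dies zu lösen, müssen wir 1 Stammfunktion unserer Gleichung für den Snap s(t) = 120·t + 72 finden. Das Integral von dem Snap ist der Ruck. Mit j(0) = 12 erhalten wir j(t) = 60·t^2 + 72·t + 12. Mit j(t) = 60·t^2 + 72·t + 12 und Einsetzen von t = 3, finden wir j = 768.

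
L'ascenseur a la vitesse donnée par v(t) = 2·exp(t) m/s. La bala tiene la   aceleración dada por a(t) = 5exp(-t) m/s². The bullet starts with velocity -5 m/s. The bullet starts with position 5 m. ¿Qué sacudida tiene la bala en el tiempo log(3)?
Debemos derivar nuestra ecuación de la aceleración a(t) = 5·exp(-t) 1 vez. La derivada de la aceleración da la sacudida: j(t) = -5·exp(-t). Usando j(t) = -5·exp(-t) y sustituyendo t = log(3), encontramos j = -5/3.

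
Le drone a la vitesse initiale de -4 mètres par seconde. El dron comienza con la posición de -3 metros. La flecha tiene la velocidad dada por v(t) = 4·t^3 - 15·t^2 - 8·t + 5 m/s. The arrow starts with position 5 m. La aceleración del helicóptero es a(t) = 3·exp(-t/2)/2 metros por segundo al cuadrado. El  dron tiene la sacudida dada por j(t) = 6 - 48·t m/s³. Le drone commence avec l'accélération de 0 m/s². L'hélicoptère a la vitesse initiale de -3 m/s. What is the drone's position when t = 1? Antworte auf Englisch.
We need to integrate our jerk equation j(t) = 6 - 48·t 3 times. Taking ∫j(t)dt and applying a(0) = 0, we find a(t) = 6·t·(1 - 4·t). Integrating acceleration and using the initial condition v(0) = -4, we get v(t) = -8·t^3 + 3·t^2 - 4. The antiderivative of velocity, with x(0) = -3, gives position: x(t) = -2·t^4 + t^3 - 4·t - 3. From the given position equation x(t) = -2·t^4 + t^3 - 4·t - 3, we substitute t = 1 to get x = -8.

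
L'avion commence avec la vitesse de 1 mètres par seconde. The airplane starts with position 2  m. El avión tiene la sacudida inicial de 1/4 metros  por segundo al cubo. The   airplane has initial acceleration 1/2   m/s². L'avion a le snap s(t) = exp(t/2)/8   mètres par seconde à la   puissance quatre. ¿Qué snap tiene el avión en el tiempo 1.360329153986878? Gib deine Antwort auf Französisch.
En utilisant s(t) = exp(t/2)/8 et en substituant t = 1.360329153986878, nous trouvons s = 0.246775326728290.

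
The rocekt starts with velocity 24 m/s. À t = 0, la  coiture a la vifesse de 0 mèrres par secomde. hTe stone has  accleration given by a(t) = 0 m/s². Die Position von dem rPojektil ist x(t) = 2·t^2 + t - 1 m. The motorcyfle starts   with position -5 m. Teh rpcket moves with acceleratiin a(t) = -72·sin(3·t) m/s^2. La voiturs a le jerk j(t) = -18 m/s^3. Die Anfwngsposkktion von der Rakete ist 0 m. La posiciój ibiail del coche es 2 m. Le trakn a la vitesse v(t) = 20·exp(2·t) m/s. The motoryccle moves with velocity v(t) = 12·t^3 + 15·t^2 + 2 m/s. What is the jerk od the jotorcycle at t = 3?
Starting from velocity v(t) = 12·t^3 + 15·t^2 + 2, we take 2 derivatives. The derivative of velocity gives acceleration: a(t) = 36·t^2 + 30·t. Taking d/dt of a(t), we find j(t) = 72·t + 30. From the given jerk equation j(t) = 72·t + 30, we substitute t = 3 to get j = 246.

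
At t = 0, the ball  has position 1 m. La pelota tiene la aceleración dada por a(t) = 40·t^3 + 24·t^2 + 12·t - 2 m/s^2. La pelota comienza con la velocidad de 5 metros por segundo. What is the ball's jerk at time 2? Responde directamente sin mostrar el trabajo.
The answer is 588.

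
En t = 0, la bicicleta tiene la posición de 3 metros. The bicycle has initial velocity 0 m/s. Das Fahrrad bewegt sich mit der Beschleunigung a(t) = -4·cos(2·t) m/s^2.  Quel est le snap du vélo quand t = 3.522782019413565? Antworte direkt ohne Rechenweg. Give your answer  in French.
Le snap à t = 3.522782019413565 est s = 11.5711232376013.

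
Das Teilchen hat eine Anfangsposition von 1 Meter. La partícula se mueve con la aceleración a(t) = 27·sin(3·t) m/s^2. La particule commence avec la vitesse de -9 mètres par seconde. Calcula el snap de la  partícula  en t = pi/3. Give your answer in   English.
To solve this, we need to take 2 derivatives of our acceleration equation a(t) = 27·sin(3·t). Differentiating acceleration, we get jerk: j(t) = 81·cos(3·t). The derivative of jerk gives snap: s(t) = -243·sin(3·t). We have snap s(t) = -243·sin(3·t). Substituting t = pi/3: s(pi/3) = 0.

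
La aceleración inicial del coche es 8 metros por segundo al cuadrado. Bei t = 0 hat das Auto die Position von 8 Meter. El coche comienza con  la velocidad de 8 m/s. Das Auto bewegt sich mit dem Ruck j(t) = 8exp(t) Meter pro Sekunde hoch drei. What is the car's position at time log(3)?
To solve this, we need to take 3 antiderivatives of our jerk equation j(t) = 8·exp(t). Taking ∫j(t)dt and applying a(0) = 8, we find a(t) = 8·exp(t). Integrating acceleration and using the initial condition v(0) = 8, we get v(t) = 8·exp(t). Finding the antiderivative of v(t) and using x(0) = 8: x(t) = 8·exp(t). We have position x(t) = 8·exp(t). Substituting t = log(3): x(log(3)) = 24.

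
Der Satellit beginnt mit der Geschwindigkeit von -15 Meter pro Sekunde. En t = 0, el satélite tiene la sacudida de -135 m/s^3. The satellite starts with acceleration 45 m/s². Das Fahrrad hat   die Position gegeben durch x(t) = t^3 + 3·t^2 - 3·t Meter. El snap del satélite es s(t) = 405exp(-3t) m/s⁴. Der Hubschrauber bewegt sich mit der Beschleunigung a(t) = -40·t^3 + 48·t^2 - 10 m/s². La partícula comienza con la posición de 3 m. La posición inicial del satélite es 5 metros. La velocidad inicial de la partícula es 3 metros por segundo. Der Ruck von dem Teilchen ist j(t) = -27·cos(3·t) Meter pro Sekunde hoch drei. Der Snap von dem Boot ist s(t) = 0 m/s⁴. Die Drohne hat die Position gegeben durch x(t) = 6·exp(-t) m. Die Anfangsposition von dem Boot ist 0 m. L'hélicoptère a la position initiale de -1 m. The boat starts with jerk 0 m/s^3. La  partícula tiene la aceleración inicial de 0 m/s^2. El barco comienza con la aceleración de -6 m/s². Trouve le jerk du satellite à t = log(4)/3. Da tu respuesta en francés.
Nous devons trouver la primitive de notre équation du snap s(t) = 405·exp(-3·t) 1 fois. En prenant ∫s(t)dt et en appliquant j(0) = -135, nous trouvons j(t) = -135·exp(-3·t). De l'équation du jerk j(t) = -135·exp(-3·t), nous substituons t = log(4)/3 pour obtenir j = -135/4.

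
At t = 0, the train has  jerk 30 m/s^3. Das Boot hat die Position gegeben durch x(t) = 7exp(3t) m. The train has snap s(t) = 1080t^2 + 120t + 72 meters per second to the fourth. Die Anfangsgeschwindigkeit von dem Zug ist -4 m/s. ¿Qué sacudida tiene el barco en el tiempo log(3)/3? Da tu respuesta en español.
Partiendo de la posición x(t) = 7·exp(3·t), tomamos 3 derivadas. La derivada de la posición da la velocidad: v(t) = 21·exp(3·t). La derivada de la velocidad da la aceleración: a(t) = 63·exp(3·t). Tomando d/dt de a(t), encontramos j(t) = 189·exp(3·t). Tenemos la sacudida j(t) = 189·exp(3·t). Sustituyendo t = log(3)/3: j(log(3)/3) = 567.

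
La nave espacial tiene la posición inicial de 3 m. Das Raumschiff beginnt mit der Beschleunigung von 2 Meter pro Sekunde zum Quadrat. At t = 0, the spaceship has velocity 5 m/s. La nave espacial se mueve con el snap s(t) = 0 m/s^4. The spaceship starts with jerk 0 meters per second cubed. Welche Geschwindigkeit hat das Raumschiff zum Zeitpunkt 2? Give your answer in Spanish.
Partiendo del snap s(t) = 0, tomamos 3 antiderivadas. Integrando el snap y usando la condición inicial j(0) = 0, obtenemos j(t) = 0. La antiderivada de la sacudida, con a(0) = 2, da la aceleración: a(t) = 2. La integral de la aceleración, con v(0) = 5, da la velocidad: v(t) = 2·t + 5. Usando v(t) = 2·t + 5 y sustituyendo t = 2, encontramos v = 9.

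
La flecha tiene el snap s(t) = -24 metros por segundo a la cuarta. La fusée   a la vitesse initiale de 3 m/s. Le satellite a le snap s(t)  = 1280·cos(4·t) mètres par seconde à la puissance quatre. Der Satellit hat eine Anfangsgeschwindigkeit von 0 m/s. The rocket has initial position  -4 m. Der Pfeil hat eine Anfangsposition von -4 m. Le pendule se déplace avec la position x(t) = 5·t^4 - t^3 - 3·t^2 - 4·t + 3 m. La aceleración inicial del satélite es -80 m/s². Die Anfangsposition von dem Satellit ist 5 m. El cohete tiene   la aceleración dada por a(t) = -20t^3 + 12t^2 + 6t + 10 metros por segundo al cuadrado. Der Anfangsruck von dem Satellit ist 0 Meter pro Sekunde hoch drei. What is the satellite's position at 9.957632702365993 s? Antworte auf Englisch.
Starting from snap s(t) = 1280·cos(4·t), we take 4 integrals. The integral of snap is jerk. Using j(0) = 0, we get j(t) = 320·sin(4·t). The integral of jerk is acceleration. Using a(0) = -80, we get a(t) = -80·cos(4·t). Finding the antiderivative of a(t) and using v(0) = 0: v(t) = -20·sin(4·t). Integrating velocity and using the initial condition x(0) = 5, we get x(t) = 5·cos(4·t). We have position x(t) = 5·cos(4·t). Substituting t = 9.957632702365993: x(9.957632702365993) = -2.65856814748959.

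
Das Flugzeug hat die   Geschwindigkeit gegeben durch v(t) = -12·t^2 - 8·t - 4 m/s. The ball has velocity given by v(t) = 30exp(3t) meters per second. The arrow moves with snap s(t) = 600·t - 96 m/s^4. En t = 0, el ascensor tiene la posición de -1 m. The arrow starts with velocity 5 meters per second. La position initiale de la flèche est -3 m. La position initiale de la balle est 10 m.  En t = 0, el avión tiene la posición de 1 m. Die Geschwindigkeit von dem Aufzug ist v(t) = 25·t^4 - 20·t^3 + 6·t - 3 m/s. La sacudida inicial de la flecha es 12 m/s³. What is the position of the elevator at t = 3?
Starting from velocity v(t) = 25·t^4 - 20·t^3 + 6·t - 3, we take 1 antiderivative. Integrating velocity and using the initial condition x(0) = -1, we get x(t) = 5·t^5 - 5·t^4 + 3·t^2 - 3·t - 1. We have position x(t) = 5·t^5 - 5·t^4 + 3·t^2 - 3·t - 1. Substituting t = 3: x(3) = 827.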